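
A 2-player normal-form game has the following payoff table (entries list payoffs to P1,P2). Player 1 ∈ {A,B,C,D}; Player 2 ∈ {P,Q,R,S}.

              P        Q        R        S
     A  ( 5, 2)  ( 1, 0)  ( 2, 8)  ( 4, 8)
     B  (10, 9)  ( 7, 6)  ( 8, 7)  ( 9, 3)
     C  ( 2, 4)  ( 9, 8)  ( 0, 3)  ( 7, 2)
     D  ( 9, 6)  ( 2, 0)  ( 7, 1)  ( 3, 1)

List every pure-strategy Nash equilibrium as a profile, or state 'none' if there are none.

(A,P): not NE [P1→B gives 10>5; P2→S gives 8>2]
(A,Q): not NE [P1→C gives 9>1; P2→S gives 8>0]
(A,R): not NE [P1→B gives 8>2]
(A,S): not NE [P1→B gives 9>4]
(B,P): NE
(B,Q): not NE [P1→C gives 9>7; P2→P gives 9>6]
(B,R): not NE [P2→P gives 9>7]
(B,S): not NE [P2→P gives 9>3]
(C,P): not NE [P1→B gives 10>2; P2→Q gives 8>4]
(C,Q): NE
(C,R): not NE [P1→B gives 8>0; P2→Q gives 8>3]
(C,S): not NE [P1→B gives 9>7; P2→Q gives 8>2]
(D,P): not NE [P1→B gives 10>9]
(D,Q): not NE [P1→C gives 9>2; P2→P gives 6>0]
(D,R): not NE [P1→B gives 8>7; P2→P gives 6>1]
(D,S): not NE [P1→B gives 9>3; P2→P gives 6>1]

NE set: (B,P), (C,Q)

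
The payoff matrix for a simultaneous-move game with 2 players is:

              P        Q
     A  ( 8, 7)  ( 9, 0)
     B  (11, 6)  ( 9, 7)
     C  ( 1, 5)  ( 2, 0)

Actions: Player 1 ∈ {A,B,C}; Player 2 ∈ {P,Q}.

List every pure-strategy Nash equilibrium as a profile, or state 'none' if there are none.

(A,P): not NE [P1→B gives 11>8]
(A,Q): not NE [P2→P gives 7>0]
(B,P): not NE [P2→Q gives 7>6]
(B,Q): NE
(C,P): not NE [P1→B gives 11>1]
(C,Q): not NE [P1→B gives 9>2; P2→P gives 5>0]

PSNE = {(B,Q)}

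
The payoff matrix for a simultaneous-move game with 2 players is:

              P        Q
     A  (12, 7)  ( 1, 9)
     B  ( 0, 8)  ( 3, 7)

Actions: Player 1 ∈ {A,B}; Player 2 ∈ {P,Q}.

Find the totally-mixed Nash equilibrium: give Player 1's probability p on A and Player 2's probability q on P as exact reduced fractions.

(p,q) = (1/3, 1/7)

P1 indiff ⇒ q·12+(1-q)·1 = q·0+(1-q)·3 ⇒ q(12) = (1-q)(2) ⇒ q = 1/7
P2 indiff ⇒ p·7+(1-p)·8 = p·9+(1-p)·7 ⇒ p(-2) = (1-p)(-1) ⇒ p = 1/3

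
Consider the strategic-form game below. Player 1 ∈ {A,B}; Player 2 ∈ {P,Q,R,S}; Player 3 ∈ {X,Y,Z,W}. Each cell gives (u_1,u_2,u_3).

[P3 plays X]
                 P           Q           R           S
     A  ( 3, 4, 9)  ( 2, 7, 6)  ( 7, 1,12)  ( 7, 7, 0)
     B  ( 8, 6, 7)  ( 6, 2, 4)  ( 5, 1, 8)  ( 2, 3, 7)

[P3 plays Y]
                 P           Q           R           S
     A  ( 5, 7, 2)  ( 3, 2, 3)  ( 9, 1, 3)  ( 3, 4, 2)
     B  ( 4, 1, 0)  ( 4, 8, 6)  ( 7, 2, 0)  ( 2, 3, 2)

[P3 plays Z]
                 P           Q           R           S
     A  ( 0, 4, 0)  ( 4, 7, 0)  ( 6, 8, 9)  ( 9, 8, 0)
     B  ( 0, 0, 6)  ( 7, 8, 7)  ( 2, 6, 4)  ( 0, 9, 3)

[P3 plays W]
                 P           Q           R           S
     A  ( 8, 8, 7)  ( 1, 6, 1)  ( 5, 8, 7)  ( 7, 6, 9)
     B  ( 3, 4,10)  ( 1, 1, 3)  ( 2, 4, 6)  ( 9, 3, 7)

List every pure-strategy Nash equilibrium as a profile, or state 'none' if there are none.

(A,P,X): not NE [P1→B gives 8>3; P2→S gives 7>4]
(A,P,Y): not NE [P3→X gives 9>2]
(A,P,Z): not NE [P2→S gives 8>4; P3→X gives 9>0]
(A,P,W): not NE [P3→X gives 9>7]
(A,Q,X): not NE [P1→B gives 6>2]
(A,Q,Y): not NE [P1→B gives 4>3; P2→P gives 7>2; P3→X gives 6>3]
(A,Q,Z): not NE [P1→B gives 7>4; P2→S gives 8>7; P3→X gives 6>0]
(A,Q,W): not NE [P2→R gives 8>6; P3→X gives 6>1]
(A,R,X): not NE [P2→S gives 7>1]
(A,R,Y): not NE [P2→P gives 7>1; P3→X gives 12>3]
(A,R,Z): not NE [P3→X gives 12>9]
(A,R,W): not NE [P3→X gives 12>7]
(A,S,X): not NE [P3→W gives 9>0]
(A,S,Y): not NE [P2→P gives 7>4; P3→W gives 9>2]
(A,S,Z): not NE [P3→W gives 9>0]
(A,S,W): not NE [P1→B gives 9>7; P2→R gives 8>6]
(B,P,X): not NE [P3→W gives 10>7]
(B,P,Y): not NE [P1→A gives 5>4; P2→Q gives 8>1; P3→W gives 10>0]
(B,P,Z): not NE [P2→S gives 9>0; P3→W gives 10>6]
(B,P,W): not NE [P1→A gives 8>3]
(B,Q,X): not NE [P2→P gives 6>2; P3→Z gives 7>4]
(B,Q,Y): not NE [P3→Z gives 7>6]
(B,Q,Z): not NE [P2→S gives 9>8]
(B,Q,W): not NE [P2→R gives 4>1; P3→Z gives 7>3]
(B,R,X): not NE [P1→A gives 7>5; P2→P gives 6>1]
(B,R,Y): not NE [P1→A gives 9>7; P2→Q gives 8>2; P3→X gives 8>0]
(B,R,Z): not NE [P1→A gives 6>2; P2→S gives 9>6; P3→X gives 8>4]
(B,R,W): not NE [P1→A gives 5>2; P3→X gives 8>6]
(B,S,X): not NE [P1→A gives 7>2; P2→P gives 6>3]
(B,S,Y): not NE [P1→A gives 3>2; P2→Q gives 8>3; P3→W gives 7>2]
(B,S,Z): not NE [P1→A gives 9>0; P3→W gives 7>3]
(B,S,W): not NE [P2→R gives 4>3]

Equilibria: none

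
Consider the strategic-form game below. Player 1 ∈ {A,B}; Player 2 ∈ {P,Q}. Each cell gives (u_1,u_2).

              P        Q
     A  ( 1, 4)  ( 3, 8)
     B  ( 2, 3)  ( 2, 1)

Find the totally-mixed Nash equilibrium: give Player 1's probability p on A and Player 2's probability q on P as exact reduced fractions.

p=1/3, q=1/2

P1 indiff ⇒ q·1+(1-q)·3 = q·2+(1-q)·2 ⇒ q(-1) = (1-q)(-1) ⇒ q = 1/2
P2 indiff ⇒ p·4+(1-p)·3 = p·8+(1-p)·1 ⇒ p(-4) = (1-p)(-2) ⇒ p = 1/3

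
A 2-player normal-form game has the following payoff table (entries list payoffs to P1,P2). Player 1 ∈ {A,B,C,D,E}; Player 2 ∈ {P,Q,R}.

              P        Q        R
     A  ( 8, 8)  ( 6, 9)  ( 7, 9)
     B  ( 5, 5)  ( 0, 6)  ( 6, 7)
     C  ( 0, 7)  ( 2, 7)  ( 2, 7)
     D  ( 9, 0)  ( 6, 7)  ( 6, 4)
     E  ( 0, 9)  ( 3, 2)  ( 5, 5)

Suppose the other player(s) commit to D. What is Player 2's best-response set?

u_2(P vs D) = 0
u_2(Q vs D) = 7
u_2(R vs D) = 4
max payoff 7 at {Q}

argmax u_2 = {Q}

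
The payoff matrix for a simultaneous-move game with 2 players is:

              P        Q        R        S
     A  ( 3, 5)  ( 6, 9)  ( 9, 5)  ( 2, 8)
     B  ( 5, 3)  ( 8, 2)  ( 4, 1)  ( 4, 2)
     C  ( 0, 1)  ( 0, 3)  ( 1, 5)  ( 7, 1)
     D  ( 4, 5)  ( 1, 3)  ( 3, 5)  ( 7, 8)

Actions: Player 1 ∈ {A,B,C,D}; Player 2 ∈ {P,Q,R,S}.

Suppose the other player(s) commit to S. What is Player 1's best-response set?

P1 best: {C,D}

u_1(A vs S) = 2
u_1(B vs S) = 4
u_1(C vs S) = 7
u_1(D vs S) = 7
max payoff 7 at {C,D}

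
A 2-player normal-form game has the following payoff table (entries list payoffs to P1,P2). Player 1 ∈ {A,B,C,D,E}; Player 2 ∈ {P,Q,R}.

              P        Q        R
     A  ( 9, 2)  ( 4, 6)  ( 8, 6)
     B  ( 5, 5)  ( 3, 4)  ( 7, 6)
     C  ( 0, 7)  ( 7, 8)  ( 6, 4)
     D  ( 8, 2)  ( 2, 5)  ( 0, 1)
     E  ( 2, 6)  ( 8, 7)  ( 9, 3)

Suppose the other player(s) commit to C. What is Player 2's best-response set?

u_2(P vs C) = 7
u_2(Q vs C) = 8
u_2(R vs C) = 4
max payoff 8 at {Q}

BR_2 = {Q}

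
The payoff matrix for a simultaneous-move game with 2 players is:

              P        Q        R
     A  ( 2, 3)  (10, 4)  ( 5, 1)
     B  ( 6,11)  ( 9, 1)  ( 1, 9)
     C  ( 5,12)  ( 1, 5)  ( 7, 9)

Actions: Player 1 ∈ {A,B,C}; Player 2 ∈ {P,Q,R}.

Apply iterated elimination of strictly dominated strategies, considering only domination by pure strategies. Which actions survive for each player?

Remaining: P1:{A,B} P2:{P,Q}

P2 drop R (P beats it: A:3>1 B:11>9 C:12>9)
P1 drop C (B beats it: P:6>5 Q:9>1)
P1→{A,B} P2→{P,Q}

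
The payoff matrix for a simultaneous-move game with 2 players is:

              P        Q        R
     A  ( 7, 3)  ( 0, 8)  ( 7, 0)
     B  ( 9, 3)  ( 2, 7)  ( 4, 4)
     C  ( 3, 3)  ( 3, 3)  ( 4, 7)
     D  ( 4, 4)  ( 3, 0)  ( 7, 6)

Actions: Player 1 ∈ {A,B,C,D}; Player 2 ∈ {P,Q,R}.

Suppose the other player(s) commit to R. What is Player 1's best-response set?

P1 best: {A,D}

u_1(A vs R) = 7
u_1(B vs R) = 4
u_1(C vs R) = 4
u_1(D vs R) = 7
max payoff 7 at {A,D}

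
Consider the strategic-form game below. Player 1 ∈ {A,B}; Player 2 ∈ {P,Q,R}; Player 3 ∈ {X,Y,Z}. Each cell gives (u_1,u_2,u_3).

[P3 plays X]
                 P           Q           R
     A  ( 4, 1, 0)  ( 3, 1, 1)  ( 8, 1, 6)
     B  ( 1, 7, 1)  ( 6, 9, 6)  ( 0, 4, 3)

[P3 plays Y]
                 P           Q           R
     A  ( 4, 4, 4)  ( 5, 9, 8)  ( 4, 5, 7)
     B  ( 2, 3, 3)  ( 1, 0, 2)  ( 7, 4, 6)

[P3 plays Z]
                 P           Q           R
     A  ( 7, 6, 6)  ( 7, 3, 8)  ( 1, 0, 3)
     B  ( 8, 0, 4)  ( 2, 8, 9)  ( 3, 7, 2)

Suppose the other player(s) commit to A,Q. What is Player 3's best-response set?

P3 best: {Y,Z}

u_3(X vs A,Q) = 1
u_3(Y vs A,Q) = 8
u_3(Z vs A,Q) = 8
max payoff 8 at {Y,Z}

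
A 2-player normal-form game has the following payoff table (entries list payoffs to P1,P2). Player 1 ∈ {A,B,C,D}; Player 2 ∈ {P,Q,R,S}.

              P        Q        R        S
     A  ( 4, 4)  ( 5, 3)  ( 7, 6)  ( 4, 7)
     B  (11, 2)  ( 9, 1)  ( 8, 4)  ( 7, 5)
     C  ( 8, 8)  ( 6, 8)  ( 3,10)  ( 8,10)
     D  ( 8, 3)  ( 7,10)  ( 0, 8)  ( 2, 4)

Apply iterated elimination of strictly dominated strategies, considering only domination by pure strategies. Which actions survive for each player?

P1 drop A (B beats it: P:11>4 Q:9>5 R:8>7 S:7>4)
P1 drop D (B beats it: P:11>8 Q:9>7 R:8>0 S:7>2)
P2 drop P (R beats it: B:4>2 C:10>8)
P2 drop Q (R beats it: B:4>1 C:10>8)
P1→{B,C} P2→{R,S}

Remaining: P1:{B,C} P2:{R,S}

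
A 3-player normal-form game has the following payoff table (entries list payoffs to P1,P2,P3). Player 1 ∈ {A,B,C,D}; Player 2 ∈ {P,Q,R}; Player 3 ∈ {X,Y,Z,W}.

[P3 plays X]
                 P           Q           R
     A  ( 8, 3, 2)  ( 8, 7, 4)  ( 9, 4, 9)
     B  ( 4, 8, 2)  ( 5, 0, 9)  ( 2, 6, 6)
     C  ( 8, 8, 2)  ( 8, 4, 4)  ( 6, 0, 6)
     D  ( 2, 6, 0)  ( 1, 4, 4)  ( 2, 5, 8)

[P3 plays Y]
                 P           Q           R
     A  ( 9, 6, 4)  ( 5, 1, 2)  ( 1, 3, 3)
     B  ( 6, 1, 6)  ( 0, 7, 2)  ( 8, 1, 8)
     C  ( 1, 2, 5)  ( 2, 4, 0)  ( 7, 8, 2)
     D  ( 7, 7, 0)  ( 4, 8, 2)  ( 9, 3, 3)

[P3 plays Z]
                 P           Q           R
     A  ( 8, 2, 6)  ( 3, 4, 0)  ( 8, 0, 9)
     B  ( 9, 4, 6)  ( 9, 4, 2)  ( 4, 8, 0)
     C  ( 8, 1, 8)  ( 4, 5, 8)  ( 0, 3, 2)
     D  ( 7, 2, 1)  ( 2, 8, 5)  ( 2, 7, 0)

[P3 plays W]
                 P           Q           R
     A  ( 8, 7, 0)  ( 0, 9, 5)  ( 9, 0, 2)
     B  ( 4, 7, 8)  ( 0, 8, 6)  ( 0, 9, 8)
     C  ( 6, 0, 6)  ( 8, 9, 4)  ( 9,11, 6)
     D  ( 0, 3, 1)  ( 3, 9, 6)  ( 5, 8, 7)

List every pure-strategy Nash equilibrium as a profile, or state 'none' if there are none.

(A,P,X): not NE [P2→Q gives 7>3; P3→Z gives 6>2]
(A,P,Y): not NE [P3→Z gives 6>4]
(A,P,Z): not NE [P1→B gives 9>8; P2→Q gives 4>2]
(A,P,W): not NE [P2→Q gives 9>7; P3→Z gives 6>0]
(A,Q,X): not NE [P3→W gives 5>4]
(A,Q,Y): not NE [P2→P gives 6>1; P3→W gives 5>2]
(A,Q,Z): not NE [P1→B gives 9>3; P3→W gives 5>0]
(A,Q,W): not NE [P1→C gives 8>0]
(A,R,X): not NE [P2→Q gives 7>4]
(A,R,Y): not NE [P1→D gives 9>1; P2→P gives 6>3; P3→Z gives 9>3]
(A,R,Z): not NE [P2→Q gives 4>0]
(A,R,W): not NE [P2→Q gives 9>0; P3→Z gives 9>2]
(B,P,X): not NE [P1→C gives 8>4; P3→W gives 8>2]
(B,P,Y): not NE [P1→A gives 9>6; P2→Q gives 7>1; P3→W gives 8>6]
(B,P,Z): not NE [P2→R gives 8>4; P3→W gives 8>6]
(B,P,W): not NE [P1→A gives 8>4; P2→R gives 9>7]
(B,Q,X): not NE [P1→C gives 8>5; P2→P gives 8>0]
(B,Q,Y): not NE [P1→A gives 5>0; P3→X gives 9>2]
(B,Q,Z): not NE [P2→R gives 8>4; P3→X gives 9>2]
(B,Q,W): not NE [P1→C gives 8>0; P2→R gives 9>8; P3→X gives 9>6]
(B,R,X): not NE [P1→A gives 9>2; P2→P gives 8>6; P3→W gives 8>6]
(B,R,Y): not NE [P1→D gives 9>8; P2→Q gives 7>1]
(B,R,Z): not NE [P1→A gives 8>4; P3→W gives 8>0]
(B,R,W): not NE [P1→C gives 9>0]
(C,P,X): not NE [P3→Z gives 8>2]
(C,P,Y): not NE [P1→A gives 9>1; P2→R gives 8>2; P3→Z gives 8>5]
(C,P,Z): not NE [P1→B gives 9>8; P2→Q gives 5>1]
(C,P,W): not NE [P1→A gives 8>6; P2→R gives 11>0; P3→Z gives 8>6]
(C,Q,X): not NE [P2→P gives 8>4; P3→Z gives 8>4]
(C,Q,Y): not NE [P1→A gives 5>2; P2→R gives 8>4; P3→Z gives 8>0]
(C,Q,Z): not NE [P1→B gives 9>4]
(C,Q,W): not NE [P2→R gives 11>9; P3→Z gives 8>4]
(C,R,X): not NE [P1→A gives 9>6; P2→P gives 8>0]
(C,R,Y): not NE [P1→D gives 9>7; P3→W gives 6>2]
(C,R,Z): not NE [P1→A gives 8>0; P2→Q gives 5>3; P3→W gives 6>2]
(C,R,W): NE
(D,P,X): not NE [P1→C gives 8>2; P3→W gives 1>0]
(D,P,Y): not NE [P1→A gives 9>7; P2→Q gives 8>7; P3→W gives 1>0]
(D,P,Z): not NE [P1→B gives 9>7; P2→Q gives 8>2]
(D,P,W): not NE [P1→A gives 8>0; P2→Q gives 9>3]
(D,Q,X): not NE [P1→C gives 8>1; P2→P gives 6>4; P3→W gives 6>4]
(D,Q,Y): not NE [P1→A gives 5>4; P3→W gives 6>2]
(D,Q,Z): not NE [P1→B gives 9>2; P3→W gives 6>5]
(D,Q,W): not NE [P1→C gives 8>3]
(D,R,X): not NE [P1→A gives 9>2; P2→P gives 6>5]
(D,R,Y): not NE [P2→Q gives 8>3; P3→X gives 8>3]
(D,R,Z): not NE [P1→A gives 8>2; P2→Q gives 8>7; P3→X gives 8>0]
(D,R,W): not NE [P1→C gives 9>5; P2→Q gives 9>8; P3→X gives 8>7]

NE set: (C,R,W)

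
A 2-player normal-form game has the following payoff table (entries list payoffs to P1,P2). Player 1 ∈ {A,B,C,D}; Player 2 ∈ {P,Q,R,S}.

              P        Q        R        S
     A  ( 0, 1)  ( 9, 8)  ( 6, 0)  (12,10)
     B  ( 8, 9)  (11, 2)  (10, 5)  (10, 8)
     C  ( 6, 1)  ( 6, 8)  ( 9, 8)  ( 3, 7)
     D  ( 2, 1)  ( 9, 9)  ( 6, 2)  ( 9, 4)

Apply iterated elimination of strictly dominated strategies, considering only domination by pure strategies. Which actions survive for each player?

Remaining: P1:{A,B} P2:{P,S}

P1 drop C (B beats it: P:8>6 Q:11>6 R:10>9 S:10>3)
P1 drop D (B beats it: P:8>2 Q:11>9 R:10>6 S:10>9)
P2 drop Q (S beats it: A:10>8 B:8>2)
P2 drop R (P beats it: A:1>0 B:9>5)
P1→{A,B} P2→{P,S}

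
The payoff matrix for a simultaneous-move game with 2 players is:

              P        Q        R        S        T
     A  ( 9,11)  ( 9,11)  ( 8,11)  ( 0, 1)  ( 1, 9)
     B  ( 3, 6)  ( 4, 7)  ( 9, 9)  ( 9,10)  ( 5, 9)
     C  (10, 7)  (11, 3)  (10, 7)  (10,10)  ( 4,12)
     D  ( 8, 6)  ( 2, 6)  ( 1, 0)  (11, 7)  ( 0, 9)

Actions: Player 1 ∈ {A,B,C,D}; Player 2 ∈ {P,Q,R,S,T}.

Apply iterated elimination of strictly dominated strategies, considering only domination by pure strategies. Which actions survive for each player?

P1 drop A (C beats it: P:10>9 Q:11>9 R:10>8 S:10>0 T:4>1)
P2 drop P (S beats it: B:10>6 C:10>7 D:7>6)
P2 drop Q (S beats it: B:10>7 C:10>3 D:7>6)
P2 drop R (S beats it: B:10>9 C:10>7 D:7>0)
P1→{B,C,D} P2→{S,T}

IESDS → P1:{B,C,D} P2:{S,T}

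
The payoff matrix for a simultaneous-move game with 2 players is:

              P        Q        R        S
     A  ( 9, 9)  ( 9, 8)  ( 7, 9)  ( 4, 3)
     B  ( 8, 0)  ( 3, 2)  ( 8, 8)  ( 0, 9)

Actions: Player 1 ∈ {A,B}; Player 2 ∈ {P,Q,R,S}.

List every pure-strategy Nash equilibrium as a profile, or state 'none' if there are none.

(A,P): NE
(A,Q): not NE [P2→R gives 9>8]
(A,R): not NE [P1→B gives 8>7]
(A,S): not NE [P2→R gives 9>3]
(B,P): not NE [P1→A gives 9>8; P2→S gives 9>0]
(B,Q): not NE [P1→A gives 9>3; P2→S gives 9>2]
(B,R): not NE [P2→S gives 9>8]
(B,S): not NE [P1→A gives 4>0]

NE set: (A,P)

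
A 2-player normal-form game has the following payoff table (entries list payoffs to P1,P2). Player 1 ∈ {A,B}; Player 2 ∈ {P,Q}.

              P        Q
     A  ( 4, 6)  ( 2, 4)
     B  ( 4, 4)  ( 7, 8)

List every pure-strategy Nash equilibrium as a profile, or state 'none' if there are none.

(A,P): NE
(A,Q): not NE [P1→B gives 7>2; P2→P gives 6>4]
(B,P): not NE [P2→Q gives 8>4]
(B,Q): NE

NE set: (A,P), (B,Q)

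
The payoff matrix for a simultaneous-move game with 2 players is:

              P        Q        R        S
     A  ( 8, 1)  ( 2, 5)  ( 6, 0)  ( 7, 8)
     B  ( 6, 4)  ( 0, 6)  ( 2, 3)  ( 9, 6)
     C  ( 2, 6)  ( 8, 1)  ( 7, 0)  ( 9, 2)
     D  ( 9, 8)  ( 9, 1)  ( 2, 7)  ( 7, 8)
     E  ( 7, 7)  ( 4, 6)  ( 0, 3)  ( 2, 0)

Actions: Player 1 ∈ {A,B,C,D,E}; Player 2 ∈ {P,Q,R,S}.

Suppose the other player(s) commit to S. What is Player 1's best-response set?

u_1(A vs S) = 7
u_1(B vs S) = 9
u_1(C vs S) = 9
u_1(D vs S) = 7
u_1(E vs S) = 2
max payoff 9 at {B,C}

P1 best: {B,C}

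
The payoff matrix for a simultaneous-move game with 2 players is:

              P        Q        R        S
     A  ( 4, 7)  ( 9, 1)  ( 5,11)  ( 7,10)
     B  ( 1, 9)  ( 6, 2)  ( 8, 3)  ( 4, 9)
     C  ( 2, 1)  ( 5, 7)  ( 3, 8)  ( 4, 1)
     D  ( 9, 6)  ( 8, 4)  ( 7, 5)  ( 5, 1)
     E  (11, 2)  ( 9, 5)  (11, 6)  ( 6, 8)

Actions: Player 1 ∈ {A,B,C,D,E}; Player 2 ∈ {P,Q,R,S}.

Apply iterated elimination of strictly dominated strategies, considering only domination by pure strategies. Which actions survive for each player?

P1 drop B (E beats it: P:11>1 Q:9>6 R:11>8 S:6>4)
P1 drop C (A beats it: P:4>2 Q:9>5 R:5>3 S:7>4)
P1 drop D (E beats it: P:11>9 Q:9>8 R:11>7 S:6>5)
P2 drop P (R beats it: A:11>7 E:6>2)
P2 drop Q (R beats it: A:11>1 E:6>5)
P1→{A,E} P2→{R,S}

IESDS → P1:{A,E} P2:{R,S}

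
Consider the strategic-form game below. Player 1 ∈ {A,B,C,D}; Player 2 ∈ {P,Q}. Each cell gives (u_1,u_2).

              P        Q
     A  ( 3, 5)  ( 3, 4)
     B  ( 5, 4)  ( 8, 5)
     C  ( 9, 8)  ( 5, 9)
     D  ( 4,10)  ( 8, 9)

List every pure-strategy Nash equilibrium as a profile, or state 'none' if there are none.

(A,P): not NE [P1→C gives 9>3]
(A,Q): not NE [P1→D gives 8>3; P2→P gives 5>4]
(B,P): not NE [P1→C gives 9>5; P2→Q gives 5>4]
(B,Q): NE
(C,P): not NE [P2→Q gives 9>8]
(C,Q): not NE [P1→D gives 8>5]
(D,P): not NE [P1→C gives 9>4]
(D,Q): not NE [P2→P gives 10>9]

PSNE = {(B,Q)}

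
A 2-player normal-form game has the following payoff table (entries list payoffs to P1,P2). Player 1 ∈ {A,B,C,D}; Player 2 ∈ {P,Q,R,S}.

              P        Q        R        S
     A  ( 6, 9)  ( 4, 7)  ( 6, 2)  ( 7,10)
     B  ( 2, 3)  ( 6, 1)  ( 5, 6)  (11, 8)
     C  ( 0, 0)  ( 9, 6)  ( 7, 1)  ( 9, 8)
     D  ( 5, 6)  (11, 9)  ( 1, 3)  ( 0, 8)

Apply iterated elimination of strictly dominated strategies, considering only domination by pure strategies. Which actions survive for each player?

Remaining: P1:{B,C,D} P2:{Q,S}

P2 drop P (S beats it: A:10>9 B:8>3 C:8>0 D:8>6)
P1 drop A (C beats it: Q:9>4 R:7>6 S:9>7)
P2 drop R (S beats it: B:8>6 C:8>1 D:8>3)
P1→{B,C,D} P2→{Q,S}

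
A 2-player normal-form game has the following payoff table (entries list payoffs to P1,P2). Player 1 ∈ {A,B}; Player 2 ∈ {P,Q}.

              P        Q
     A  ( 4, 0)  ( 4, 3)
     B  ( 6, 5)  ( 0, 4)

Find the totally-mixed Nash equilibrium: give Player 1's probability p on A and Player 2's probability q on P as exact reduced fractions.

P1 mixes 1/4 on A; P2 mixes 2/3 on P

P1 indiff ⇒ q·4+(1-q)·4 = q·6+(1-q)·0 ⇒ q(-2) = (1-q)(-4) ⇒ q = 2/3
P2 indiff ⇒ p·0+(1-p)·5 = p·3+(1-p)·4 ⇒ p(-3) = (1-p)(-1) ⇒ p = 1/4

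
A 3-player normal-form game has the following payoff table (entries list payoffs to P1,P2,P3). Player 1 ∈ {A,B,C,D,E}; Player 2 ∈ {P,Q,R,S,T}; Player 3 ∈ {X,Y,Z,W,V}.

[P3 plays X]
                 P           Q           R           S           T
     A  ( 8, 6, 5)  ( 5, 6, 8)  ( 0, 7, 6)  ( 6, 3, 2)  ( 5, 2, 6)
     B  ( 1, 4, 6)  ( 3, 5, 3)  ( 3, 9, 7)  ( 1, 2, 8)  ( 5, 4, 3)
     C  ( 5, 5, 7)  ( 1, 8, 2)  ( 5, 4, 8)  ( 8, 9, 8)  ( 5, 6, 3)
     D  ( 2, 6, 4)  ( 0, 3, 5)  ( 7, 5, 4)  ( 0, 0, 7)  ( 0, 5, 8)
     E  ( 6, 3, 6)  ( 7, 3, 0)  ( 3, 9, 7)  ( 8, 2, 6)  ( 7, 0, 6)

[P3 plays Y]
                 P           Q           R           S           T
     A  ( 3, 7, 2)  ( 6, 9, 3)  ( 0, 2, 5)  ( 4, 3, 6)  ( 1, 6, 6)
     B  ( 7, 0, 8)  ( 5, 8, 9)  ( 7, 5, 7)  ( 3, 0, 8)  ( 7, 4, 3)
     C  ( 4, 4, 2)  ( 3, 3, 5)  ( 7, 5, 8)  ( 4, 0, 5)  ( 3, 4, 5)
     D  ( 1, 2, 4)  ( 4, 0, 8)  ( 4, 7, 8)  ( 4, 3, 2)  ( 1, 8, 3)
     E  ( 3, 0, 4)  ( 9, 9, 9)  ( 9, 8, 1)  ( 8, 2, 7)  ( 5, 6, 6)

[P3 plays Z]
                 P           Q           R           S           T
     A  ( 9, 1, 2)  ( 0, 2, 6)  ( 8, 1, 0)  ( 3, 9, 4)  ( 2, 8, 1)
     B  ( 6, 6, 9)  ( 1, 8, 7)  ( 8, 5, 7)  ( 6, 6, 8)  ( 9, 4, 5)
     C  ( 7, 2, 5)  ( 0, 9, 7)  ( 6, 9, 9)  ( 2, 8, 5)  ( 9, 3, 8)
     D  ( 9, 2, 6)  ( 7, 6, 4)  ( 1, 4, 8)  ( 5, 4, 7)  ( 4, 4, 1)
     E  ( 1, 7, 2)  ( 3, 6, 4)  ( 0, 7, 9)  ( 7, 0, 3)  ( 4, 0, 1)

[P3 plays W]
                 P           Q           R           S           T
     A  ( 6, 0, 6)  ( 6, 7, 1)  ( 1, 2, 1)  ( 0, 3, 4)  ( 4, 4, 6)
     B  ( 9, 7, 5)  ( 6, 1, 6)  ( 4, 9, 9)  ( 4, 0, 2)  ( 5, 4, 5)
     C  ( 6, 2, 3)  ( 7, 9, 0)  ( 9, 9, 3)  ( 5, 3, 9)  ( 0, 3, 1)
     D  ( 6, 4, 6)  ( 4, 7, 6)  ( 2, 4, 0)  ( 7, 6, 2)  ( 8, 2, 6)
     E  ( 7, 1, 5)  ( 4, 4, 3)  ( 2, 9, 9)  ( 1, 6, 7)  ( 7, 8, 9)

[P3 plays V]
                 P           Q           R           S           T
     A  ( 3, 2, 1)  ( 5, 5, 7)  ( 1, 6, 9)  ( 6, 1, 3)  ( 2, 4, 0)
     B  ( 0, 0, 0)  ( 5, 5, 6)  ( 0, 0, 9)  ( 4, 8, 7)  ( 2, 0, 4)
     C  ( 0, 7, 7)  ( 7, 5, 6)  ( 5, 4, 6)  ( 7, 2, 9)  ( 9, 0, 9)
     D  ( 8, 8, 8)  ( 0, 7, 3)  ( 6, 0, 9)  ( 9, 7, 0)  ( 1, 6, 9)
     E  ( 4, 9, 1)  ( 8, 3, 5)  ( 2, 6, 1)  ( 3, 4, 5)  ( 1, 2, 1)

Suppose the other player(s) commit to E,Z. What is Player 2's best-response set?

u_2(P vs E,Z) = 7
u_2(Q vs E,Z) = 6
u_2(R vs E,Z) = 7
u_2(S vs E,Z) = 0
u_2(T vs E,Z) = 0
max payoff 7 at {P,R}

P2 best: {P,R}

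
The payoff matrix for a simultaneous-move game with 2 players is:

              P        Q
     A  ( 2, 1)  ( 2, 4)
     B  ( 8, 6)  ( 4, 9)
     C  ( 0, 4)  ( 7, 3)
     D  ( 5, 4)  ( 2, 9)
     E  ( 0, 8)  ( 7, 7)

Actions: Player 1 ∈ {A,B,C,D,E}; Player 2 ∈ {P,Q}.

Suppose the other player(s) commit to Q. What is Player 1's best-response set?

BR_1 = {C,E}

u_1(A vs Q) = 2
u_1(B vs Q) = 4
u_1(C vs Q) = 7
u_1(D vs Q) = 2
u_1(E vs Q) = 7
max payoff 7 at {C,E}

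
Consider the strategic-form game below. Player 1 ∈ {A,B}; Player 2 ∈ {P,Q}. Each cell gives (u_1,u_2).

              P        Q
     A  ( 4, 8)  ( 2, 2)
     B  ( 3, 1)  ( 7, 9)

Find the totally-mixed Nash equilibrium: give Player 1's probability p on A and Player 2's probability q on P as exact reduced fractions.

P1 indiff ⇒ q·4+(1-q)·2 = q·3+(1-q)·7 ⇒ q(1) = (1-q)(5) ⇒ q = 5/6
P2 indiff ⇒ p·8+(1-p)·1 = p·2+(1-p)·9 ⇒ p(6) = (1-p)(8) ⇒ p = 4/7

p=4/7, q=5/6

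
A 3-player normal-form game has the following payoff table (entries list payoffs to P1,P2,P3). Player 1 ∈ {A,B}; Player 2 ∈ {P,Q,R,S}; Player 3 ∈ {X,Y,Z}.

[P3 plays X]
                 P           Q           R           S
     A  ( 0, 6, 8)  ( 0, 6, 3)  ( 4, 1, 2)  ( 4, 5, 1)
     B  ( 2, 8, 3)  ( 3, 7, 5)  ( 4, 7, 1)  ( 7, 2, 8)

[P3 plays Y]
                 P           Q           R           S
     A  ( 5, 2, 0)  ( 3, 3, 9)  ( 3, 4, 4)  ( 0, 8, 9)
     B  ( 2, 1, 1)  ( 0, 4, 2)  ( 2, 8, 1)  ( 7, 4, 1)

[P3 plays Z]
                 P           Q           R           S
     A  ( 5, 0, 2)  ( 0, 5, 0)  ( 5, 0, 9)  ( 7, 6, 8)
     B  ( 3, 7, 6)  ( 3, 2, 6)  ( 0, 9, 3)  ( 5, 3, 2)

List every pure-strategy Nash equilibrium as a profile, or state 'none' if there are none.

(A,P,X): not NE [P1→B gives 2>0]
(A,P,Y): not NE [P2→S gives 8>2; P3→X gives 8>0]
(A,P,Z): not NE [P2→S gives 6>0; P3→X gives 8>2]
(A,Q,X): not NE [P1→B gives 3>0; P3→Y gives 9>3]
(A,Q,Y): not NE [P2→S gives 8>3]
(A,Q,Z): not NE [P1→B gives 3>0; P2→S gives 6>5; P3→Y gives 9>0]
(A,R,X): not NE [P2→Q gives 6>1; P3→Z gives 9>2]
(A,R,Y): not NE [P2→S gives 8>4; P3→Z gives 9>4]
(A,R,Z): not NE [P2→S gives 6>0]
(A,S,X): not NE [P1→B gives 7>4; P2→Q gives 6>5; P3→Y gives 9>1]
(A,S,Y): not NE [P1→B gives 7>0]
(A,S,Z): not NE [P3→Y gives 9>8]
(B,P,X): not NE [P3→Z gives 6>3]
(B,P,Y): not NE [P1→A gives 5>2; P2→R gives 8>1; P3→Z gives 6>1]
(B,P,Z): not NE [P1→A gives 5>3; P2→R gives 9>7]
(B,Q,X): not NE [P2→P gives 8>7; P3→Z gives 6>5]
(B,Q,Y): not NE [P1→A gives 3>0; P2→R gives 8>4; P3→Z gives 6>2]
(B,Q,Z): not NE [P2→R gives 9>2]
(B,R,X): not NE [P2→P gives 8>7; P3→Z gives 3>1]
(B,R,Y): not NE [P1→A gives 3>2; P3→Z gives 3>1]
(B,R,Z): not NE [P1→A gives 5>0]
(B,S,X): not NE [P2→P gives 8>2]
(B,S,Y): not NE [P2→R gives 8>4; P3→X gives 8>1]
(B,S,Z): not NE [P1→A gives 7>5; P2→R gives 9>3; P3→X gives 8>2]

PSNE: ∅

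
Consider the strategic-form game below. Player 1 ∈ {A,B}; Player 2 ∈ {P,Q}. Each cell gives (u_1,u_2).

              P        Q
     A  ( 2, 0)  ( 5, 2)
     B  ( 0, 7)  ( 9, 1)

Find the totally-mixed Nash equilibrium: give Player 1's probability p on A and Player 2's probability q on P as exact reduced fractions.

p=3/4, q=2/3

P1 indiff ⇒ q·2+(1-q)·5 = q·0+(1-q)·9 ⇒ q(2) = (1-q)(4) ⇒ q = 2/3
P2 indiff ⇒ p·0+(1-p)·7 = p·2+(1-p)·1 ⇒ p(-2) = (1-p)(-6) ⇒ p = 3/4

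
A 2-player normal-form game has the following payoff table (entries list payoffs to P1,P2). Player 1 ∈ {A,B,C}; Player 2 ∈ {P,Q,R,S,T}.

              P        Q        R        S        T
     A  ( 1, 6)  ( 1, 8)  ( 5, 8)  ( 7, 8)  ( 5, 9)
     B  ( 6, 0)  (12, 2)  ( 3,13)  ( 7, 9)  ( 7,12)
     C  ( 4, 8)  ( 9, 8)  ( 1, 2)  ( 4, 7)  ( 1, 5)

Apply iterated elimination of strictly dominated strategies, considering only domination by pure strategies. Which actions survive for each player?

Remaining: P1:{A,B} P2:{R,T}

P1 drop C (B beats it: P:6>4 Q:12>9 R:3>1 S:7>4 T:7>1)
P2 drop P (Q beats it: A:8>6 B:2>0)
P2 drop Q (T beats it: A:9>8 B:12>2)
P2 drop S (T beats it: A:9>8 B:12>9)
P1→{A,B} P2→{R,T}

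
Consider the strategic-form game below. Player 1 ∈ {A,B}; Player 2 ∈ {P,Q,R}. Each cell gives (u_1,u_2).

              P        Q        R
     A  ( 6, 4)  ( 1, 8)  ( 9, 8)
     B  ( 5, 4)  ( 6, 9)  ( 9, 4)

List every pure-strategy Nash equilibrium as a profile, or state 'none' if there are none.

Nash profiles: (A,R), (B,Q)

(A,P): not NE [P2→R gives 8>4]
(A,Q): not NE [P1→B gives 6>1]
(A,R): NE
(B,P): not NE [P1→A gives 6>5; P2→Q gives 9>4]
(B,Q): NE
(B,R): not NE [P2→Q gives 9>4]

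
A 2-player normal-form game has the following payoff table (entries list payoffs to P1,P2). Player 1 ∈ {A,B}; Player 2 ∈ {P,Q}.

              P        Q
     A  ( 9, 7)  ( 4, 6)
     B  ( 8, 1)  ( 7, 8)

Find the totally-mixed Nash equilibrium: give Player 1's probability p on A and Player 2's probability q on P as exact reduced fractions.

P1 indiff ⇒ q·9+(1-q)·4 = q·8+(1-q)·7 ⇒ q(1) = (1-q)(3) ⇒ q = 3/4
P2 indiff ⇒ p·7+(1-p)·1 = p·6+(1-p)·8 ⇒ p(1) = (1-p)(7) ⇒ p = 7/8

P1 mixes 7/8 on A; P2 mixes 3/4 on P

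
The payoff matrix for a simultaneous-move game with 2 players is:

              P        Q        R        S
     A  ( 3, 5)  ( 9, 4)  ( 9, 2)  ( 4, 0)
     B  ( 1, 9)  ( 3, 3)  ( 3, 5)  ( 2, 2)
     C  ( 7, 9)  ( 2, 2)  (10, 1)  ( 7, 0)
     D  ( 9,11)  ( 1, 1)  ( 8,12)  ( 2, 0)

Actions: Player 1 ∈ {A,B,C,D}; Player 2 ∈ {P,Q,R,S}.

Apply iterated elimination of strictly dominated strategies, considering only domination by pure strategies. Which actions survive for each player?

Remaining: P1:{C,D} P2:{P,R}

P1 drop B (A beats it: P:3>1 Q:9>3 R:9>3 S:4>2)
P2 drop Q (P beats it: A:5>4 C:9>2 D:11>1)
P1 drop A (C beats it: P:7>3 R:10>9 S:7>4)
P2 drop S (P beats it: C:9>0 D:11>0)
P1→{C,D} P2→{P,R}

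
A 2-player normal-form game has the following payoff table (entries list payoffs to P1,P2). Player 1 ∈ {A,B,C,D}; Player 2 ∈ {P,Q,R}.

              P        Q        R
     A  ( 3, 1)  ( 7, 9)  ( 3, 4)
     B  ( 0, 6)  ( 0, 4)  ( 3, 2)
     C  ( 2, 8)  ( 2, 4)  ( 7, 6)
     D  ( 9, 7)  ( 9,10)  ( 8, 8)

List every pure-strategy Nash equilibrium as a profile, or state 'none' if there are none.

(A,P): not NE [P1→D gives 9>3; P2→Q gives 9>1]
(A,Q): not NE [P1→D gives 9>7]
(A,R): not NE [P1→D gives 8>3; P2→Q gives 9>4]
(B,P): not NE [P1→D gives 9>0]
(B,Q): not NE [P1→D gives 9>0; P2→P gives 6>4]
(B,R): not NE [P1→D gives 8>3; P2→P gives 6>2]
(C,P): not NE [P1→D gives 9>2]
(C,Q): not NE [P1→D gives 9>2; P2→P gives 8>4]
(C,R): not NE [P1→D gives 8>7; P2→P gives 8>6]
(D,P): not NE [P2→Q gives 10>7]
(D,Q): NE
(D,R): not NE [P2→Q gives 10>8]

PSNE = {(D,Q)}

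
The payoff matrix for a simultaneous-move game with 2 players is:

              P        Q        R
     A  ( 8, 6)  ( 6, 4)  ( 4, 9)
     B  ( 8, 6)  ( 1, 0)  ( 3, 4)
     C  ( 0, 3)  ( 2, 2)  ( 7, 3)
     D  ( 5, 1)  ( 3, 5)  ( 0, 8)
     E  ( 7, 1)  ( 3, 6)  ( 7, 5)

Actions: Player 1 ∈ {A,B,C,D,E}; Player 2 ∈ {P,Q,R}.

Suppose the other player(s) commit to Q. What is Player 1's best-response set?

u_1(A vs Q) = 6
u_1(B vs Q) = 1
u_1(C vs Q) = 2
u_1(D vs Q) = 3
u_1(E vs Q) = 3
max payoff 6 at {A}

BR_1 = {A}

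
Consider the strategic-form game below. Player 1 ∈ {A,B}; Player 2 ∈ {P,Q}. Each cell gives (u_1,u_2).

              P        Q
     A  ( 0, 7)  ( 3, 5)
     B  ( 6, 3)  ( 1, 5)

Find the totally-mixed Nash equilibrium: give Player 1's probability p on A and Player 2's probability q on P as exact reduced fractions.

P1 indiff ⇒ q·0+(1-q)·3 = q·6+(1-q)·1 ⇒ q(-6) = (1-q)(-2) ⇒ q = 1/4
P2 indiff ⇒ p·7+(1-p)·3 = p·5+(1-p)·5 ⇒ p(2) = (1-p)(2) ⇒ p = 1/2

p=1/2, q=1/4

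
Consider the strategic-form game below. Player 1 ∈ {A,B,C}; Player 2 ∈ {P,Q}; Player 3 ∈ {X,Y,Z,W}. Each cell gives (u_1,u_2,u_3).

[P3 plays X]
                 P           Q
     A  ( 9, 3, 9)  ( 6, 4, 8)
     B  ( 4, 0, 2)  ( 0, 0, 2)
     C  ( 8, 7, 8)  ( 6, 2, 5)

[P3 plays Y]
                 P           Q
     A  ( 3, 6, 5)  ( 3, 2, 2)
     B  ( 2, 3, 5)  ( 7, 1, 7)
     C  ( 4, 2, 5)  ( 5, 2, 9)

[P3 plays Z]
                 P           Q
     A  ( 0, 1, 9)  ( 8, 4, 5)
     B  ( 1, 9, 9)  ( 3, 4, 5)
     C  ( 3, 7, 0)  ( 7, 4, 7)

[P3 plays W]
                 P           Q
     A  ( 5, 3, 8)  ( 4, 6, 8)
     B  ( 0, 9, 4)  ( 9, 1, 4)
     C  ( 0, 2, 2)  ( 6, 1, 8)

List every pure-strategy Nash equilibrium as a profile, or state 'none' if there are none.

(A,P,X): not NE [P2→Q gives 4>3]
(A,P,Y): not NE [P1→C gives 4>3; P3→Z gives 9>5]
(A,P,Z): not NE [P1→C gives 3>0; P2→Q gives 4>1]
(A,P,W): not NE [P2→Q gives 6>3; P3→Z gives 9>8]
(A,Q,X): NE
(A,Q,Y): not NE [P1→B gives 7>3; P2→P gives 6>2; P3→W gives 8>2]
(A,Q,Z): not NE [P3→W gives 8>5]
(A,Q,W): not NE [P1→B gives 9>4]
(B,P,X): not NE [P1→A gives 9>4; P3→Z gives 9>2]
(B,P,Y): not NE [P1→C gives 4>2; P3→Z gives 9>5]
(B,P,Z): not NE [P1→C gives 3>1]
(B,P,W): not NE [P1→A gives 5>0; P3→Z gives 9>4]
(B,Q,X): not NE [P1→C gives 6>0; P3→Y gives 7>2]
(B,Q,Y): not NE [P2→P gives 3>1]
(B,Q,Z): not NE [P1→A gives 8>3; P2→P gives 9>4; P3→Y gives 7>5]
(B,Q,W): not NE [P2→P gives 9>1; P3→Y gives 7>4]
(C,P,X): not NE [P1→A gives 9>8]
(C,P,Y): not NE [P3→X gives 8>5]
(C,P,Z): not NE [P3→X gives 8>0]
(C,P,W): not NE [P1→A gives 5>0; P3→X gives 8>2]
(C,Q,X): not NE [P2→P gives 7>2; P3→Y gives 9>5]
(C,Q,Y): not NE [P1→B gives 7>5]
(C,Q,Z): not NE [P1→A gives 8>7; P2→P gives 7>4; P3→Y gives 9>7]
(C,Q,W): not NE [P1→B gives 9>6; P2→P gives 2>1; P3→Y gives 9>8]

Nash profiles: (A,Q,X)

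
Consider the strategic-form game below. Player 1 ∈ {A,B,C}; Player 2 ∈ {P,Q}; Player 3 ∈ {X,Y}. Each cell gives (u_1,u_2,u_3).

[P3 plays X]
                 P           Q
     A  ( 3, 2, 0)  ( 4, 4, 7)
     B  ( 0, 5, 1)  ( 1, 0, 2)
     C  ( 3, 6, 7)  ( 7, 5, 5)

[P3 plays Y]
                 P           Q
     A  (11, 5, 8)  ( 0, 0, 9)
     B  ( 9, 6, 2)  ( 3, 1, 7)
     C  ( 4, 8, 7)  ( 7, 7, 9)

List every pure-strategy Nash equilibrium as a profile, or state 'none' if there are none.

PSNE = {(A,P,Y), (C,P,X)}

(A,P,X): not NE [P2→Q gives 4>2; P3→Y gives 8>0]
(A,P,Y): NE
(A,Q,X): not NE [P1→C gives 7>4; P3→Y gives 9>7]
(A,Q,Y): not NE [P1→C gives 7>0; P2→P gives 5>0]
(B,P,X): not NE [P1→C gives 3>0; P3→Y gives 2>1]
(B,P,Y): not NE [P1→A gives 11>9]
(B,Q,X): not NE [P1→C gives 7>1; P2→P gives 5>0; P3→Y gives 7>2]
(B,Q,Y): not NE [P1→C gives 7>3; P2→P gives 6>1]
(C,P,X): NE
(C,P,Y): not NE [P1→A gives 11>4]
(C,Q,X): not NE [P2→P gives 6>5; P3→Y gives 9>5]
(C,Q,Y): not NE [P2→P gives 8>7]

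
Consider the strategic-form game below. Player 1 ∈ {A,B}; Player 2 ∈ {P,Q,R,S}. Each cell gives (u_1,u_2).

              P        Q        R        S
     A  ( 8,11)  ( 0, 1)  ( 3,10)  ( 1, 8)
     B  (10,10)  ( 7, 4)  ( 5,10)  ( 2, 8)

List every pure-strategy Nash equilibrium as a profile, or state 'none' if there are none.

(A,P): not NE [P1→B gives 10>8]
(A,Q): not NE [P1→B gives 7>0; P2→P gives 11>1]
(A,R): not NE [P1→B gives 5>3; P2→P gives 11>10]
(A,S): not NE [P1→B gives 2>1; P2→P gives 11>8]
(B,P): NE
(B,Q): not NE [P2→R gives 10>4]
(B,R): NE
(B,S): not NE [P2→R gives 10>8]

PSNE = {(B,P), (B,R)}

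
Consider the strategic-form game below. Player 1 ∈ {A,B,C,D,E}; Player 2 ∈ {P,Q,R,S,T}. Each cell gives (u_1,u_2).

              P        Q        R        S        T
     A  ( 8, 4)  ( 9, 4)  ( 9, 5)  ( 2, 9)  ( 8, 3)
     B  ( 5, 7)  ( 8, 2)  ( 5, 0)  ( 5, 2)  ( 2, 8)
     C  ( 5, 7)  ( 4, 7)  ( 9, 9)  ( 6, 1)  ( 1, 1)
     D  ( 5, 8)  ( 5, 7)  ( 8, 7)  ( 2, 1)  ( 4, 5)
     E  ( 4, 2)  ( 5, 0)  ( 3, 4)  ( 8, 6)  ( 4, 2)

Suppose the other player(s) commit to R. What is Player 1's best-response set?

u_1(A vs R) = 9
u_1(B vs R) = 5
u_1(C vs R) = 9
u_1(D vs R) = 8
u_1(E vs R) = 3
max payoff 9 at {A,C}

argmax u_1 = {A,C}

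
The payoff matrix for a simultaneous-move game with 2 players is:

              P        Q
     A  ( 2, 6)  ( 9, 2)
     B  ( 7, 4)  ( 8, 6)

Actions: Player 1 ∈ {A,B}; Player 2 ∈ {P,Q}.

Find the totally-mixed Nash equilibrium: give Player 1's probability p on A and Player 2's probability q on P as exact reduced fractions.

P1 indiff ⇒ q·2+(1-q)·9 = q·7+(1-q)·8 ⇒ q(-5) = (1-q)(-1) ⇒ q = 1/6
P2 indiff ⇒ p·6+(1-p)·4 = p·2+(1-p)·6 ⇒ p(4) = (1-p)(2) ⇒ p = 1/3

P1 mixes 1/3 on A; P2 mixes 1/6 on P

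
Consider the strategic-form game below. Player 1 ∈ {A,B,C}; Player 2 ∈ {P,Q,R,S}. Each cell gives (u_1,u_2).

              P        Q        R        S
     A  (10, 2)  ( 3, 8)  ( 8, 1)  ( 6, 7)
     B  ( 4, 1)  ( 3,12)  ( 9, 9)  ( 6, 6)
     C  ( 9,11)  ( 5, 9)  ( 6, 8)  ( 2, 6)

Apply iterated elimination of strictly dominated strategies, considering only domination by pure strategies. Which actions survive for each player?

Survivors P1:{A,C} P2:{P,Q}

P2 drop R (Q beats it: A:8>1 B:12>9 C:9>8)
P2 drop S (Q beats it: A:8>7 B:12>6 C:9>6)
P1 drop B (C beats it: P:9>4 Q:5>3)
P1→{A,C} P2→{P,Q}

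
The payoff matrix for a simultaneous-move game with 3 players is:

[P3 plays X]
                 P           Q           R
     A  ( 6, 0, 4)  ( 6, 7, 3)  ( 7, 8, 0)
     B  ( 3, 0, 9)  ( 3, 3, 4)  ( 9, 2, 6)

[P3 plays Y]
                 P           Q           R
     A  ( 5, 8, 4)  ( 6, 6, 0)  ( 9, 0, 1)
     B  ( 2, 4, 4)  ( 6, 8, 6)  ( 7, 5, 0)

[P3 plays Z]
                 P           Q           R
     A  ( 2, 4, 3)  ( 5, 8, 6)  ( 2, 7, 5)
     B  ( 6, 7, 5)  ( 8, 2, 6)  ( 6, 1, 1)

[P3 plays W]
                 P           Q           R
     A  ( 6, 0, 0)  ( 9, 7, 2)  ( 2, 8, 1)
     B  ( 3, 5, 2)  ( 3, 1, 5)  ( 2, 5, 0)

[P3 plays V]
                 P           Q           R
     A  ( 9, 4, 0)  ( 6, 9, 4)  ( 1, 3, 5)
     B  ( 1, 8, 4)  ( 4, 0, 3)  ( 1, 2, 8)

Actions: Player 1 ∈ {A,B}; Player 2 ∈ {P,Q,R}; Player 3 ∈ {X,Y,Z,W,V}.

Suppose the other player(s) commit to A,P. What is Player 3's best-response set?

u_3(X vs A,P) = 4
u_3(Y vs A,P) = 4
u_3(Z vs A,P) = 3
u_3(W vs A,P) = 0
u_3(V vs A,P) = 0
max payoff 4 at {X,Y}

argmax u_3 = {X,Y}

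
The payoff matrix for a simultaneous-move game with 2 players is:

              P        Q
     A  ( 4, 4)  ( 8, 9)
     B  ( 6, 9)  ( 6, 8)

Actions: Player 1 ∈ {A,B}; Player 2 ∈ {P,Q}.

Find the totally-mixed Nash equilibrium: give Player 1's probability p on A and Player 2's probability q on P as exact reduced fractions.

p=1/6, q=1/2

P1 indiff ⇒ q·4+(1-q)·8 = q·6+(1-q)·6 ⇒ q(-2) = (1-q)(-2) ⇒ q = 1/2
P2 indiff ⇒ p·4+(1-p)·9 = p·9+(1-p)·8 ⇒ p(-5) = (1-p)(-1) ⇒ p = 1/6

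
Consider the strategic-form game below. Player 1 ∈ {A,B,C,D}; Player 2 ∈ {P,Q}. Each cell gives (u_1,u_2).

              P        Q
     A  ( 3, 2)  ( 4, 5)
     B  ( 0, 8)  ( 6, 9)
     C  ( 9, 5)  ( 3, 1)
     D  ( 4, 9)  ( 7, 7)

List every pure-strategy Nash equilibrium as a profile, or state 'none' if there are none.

NE set: (C,P)

(A,P): not NE [P1→C gives 9>3; P2→Q gives 5>2]
(A,Q): not NE [P1→D gives 7>4]
(B,P): not NE [P1→C gives 9>0; P2→Q gives 9>8]
(B,Q): not NE [P1→D gives 7>6]
(C,P): NE
(C,Q): not NE [P1→D gives 7>3; P2→P gives 5>1]
(D,P): not NE [P1→C gives 9>4]
(D,Q): not NE [P2→P gives 9>7]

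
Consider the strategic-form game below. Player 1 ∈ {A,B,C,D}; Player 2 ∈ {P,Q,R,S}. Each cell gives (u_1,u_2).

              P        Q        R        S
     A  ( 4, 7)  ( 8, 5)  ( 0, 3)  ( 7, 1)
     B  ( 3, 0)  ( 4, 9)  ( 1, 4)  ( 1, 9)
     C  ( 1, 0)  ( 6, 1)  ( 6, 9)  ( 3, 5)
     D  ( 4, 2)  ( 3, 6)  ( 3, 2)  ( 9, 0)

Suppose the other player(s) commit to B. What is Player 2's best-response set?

u_2(P vs B) = 0
u_2(Q vs B) = 9
u_2(R vs B) = 4
u_2(S vs B) = 9
max payoff 9 at {Q,S}

BR_2 = {Q,S}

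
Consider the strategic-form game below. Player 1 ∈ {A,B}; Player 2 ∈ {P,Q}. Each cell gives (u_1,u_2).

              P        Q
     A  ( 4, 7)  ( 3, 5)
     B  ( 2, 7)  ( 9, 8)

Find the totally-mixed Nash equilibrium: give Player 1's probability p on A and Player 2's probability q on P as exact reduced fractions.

P1 mixes 1/3 on A; P2 mixes 3/4 on P

P1 indiff ⇒ q·4+(1-q)·3 = q·2+(1-q)·9 ⇒ q(2) = (1-q)(6) ⇒ q = 3/4
P2 indiff ⇒ p·7+(1-p)·7 = p·5+(1-p)·8 ⇒ p(2) = (1-p)(1) ⇒ p = 1/3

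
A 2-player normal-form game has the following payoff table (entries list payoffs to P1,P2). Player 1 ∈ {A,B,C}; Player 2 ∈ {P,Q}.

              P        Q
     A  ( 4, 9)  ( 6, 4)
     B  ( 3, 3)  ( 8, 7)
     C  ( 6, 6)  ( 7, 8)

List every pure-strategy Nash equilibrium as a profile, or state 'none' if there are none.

Nash profiles: (B,Q)

(A,P): not NE [P1→C gives 6>4]
(A,Q): not NE [P1→B gives 8>6; P2→P gives 9>4]
(B,P): not NE [P1→C gives 6>3; P2→Q gives 7>3]
(B,Q): NE
(C,P): not NE [P2→Q gives 8>6]
(C,Q): not NE [P1→B gives 8>7]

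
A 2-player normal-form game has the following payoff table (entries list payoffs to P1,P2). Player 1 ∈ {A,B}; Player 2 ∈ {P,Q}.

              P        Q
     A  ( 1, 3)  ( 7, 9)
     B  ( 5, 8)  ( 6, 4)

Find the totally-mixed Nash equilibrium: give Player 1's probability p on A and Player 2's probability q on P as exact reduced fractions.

(p,q) = (2/5, 1/5)

P1 indiff ⇒ q·1+(1-q)·7 = q·5+(1-q)·6 ⇒ q(-4) = (1-q)(-1) ⇒ q = 1/5
P2 indiff ⇒ p·3+(1-p)·8 = p·9+(1-p)·4 ⇒ p(-6) = (1-p)(-4) ⇒ p = 2/5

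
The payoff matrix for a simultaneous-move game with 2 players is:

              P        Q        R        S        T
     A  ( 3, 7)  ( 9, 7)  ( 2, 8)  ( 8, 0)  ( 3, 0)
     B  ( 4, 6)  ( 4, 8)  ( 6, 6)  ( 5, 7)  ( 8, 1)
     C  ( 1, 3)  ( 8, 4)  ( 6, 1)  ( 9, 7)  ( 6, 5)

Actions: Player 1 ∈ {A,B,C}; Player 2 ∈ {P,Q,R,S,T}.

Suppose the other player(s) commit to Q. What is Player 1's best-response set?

u_1(A vs Q) = 9
u_1(B vs Q) = 4
u_1(C vs Q) = 8
max payoff 9 at {A}

argmax u_1 = {A}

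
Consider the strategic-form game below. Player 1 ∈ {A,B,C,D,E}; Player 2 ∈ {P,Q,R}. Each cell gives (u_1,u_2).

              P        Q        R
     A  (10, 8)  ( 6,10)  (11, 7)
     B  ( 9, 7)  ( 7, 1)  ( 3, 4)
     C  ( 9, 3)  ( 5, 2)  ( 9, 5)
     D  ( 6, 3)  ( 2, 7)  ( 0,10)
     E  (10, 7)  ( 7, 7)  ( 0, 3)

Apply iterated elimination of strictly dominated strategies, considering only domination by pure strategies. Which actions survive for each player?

P1 drop C (A beats it: P:10>9 Q:6>5 R:11>9)
P1 drop D (A beats it: P:10>6 Q:6>2 R:11>0)
P2 drop R (P beats it: A:8>7 B:7>4 E:7>3)
P1→{A,B,E} P2→{P,Q}

Remaining: P1:{A,B,E} P2:{P,Q}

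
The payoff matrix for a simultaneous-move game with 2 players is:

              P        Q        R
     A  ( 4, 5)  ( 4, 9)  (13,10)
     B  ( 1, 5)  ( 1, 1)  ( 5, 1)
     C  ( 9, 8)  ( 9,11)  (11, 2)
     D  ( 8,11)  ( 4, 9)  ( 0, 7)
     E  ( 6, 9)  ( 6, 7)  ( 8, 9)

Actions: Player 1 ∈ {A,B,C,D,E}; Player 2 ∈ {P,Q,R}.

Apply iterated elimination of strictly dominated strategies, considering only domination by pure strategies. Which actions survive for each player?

P1 drop B (A beats it: P:4>1 Q:4>1 R:13>5)
P1 drop D (C beats it: P:9>8 Q:9>4 R:11>0)
P1 drop E (C beats it: P:9>6 Q:9>6 R:11>8)
P2 drop P (Q beats it: A:9>5 C:11>8)
P1→{A,C} P2→{Q,R}

Remaining: P1:{A,C} P2:{Q,R}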